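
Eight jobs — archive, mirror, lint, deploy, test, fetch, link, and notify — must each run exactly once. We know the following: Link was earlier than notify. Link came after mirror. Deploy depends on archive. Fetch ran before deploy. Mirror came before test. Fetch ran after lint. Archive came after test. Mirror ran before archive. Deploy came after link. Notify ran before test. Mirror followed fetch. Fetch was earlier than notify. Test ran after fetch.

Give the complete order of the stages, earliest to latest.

The constraints fix every adjacent pair, so only one ordering works:
lint → fetch → mirror → link → notify → test → archive → deploy.

lint, fetch, mirror, link, notify, test, archive, deploy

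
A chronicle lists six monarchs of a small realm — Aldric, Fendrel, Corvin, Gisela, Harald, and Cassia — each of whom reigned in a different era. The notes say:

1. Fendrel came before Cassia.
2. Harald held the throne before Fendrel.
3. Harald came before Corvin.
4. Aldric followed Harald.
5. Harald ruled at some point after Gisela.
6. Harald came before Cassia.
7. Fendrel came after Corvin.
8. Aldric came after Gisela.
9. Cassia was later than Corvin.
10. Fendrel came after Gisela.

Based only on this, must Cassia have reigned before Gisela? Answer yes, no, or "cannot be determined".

Tracing the constraints gives Gisela → Harald → Cassia, so Gisela must come before Cassia.
That means Cassia cannot be before Gisela.

no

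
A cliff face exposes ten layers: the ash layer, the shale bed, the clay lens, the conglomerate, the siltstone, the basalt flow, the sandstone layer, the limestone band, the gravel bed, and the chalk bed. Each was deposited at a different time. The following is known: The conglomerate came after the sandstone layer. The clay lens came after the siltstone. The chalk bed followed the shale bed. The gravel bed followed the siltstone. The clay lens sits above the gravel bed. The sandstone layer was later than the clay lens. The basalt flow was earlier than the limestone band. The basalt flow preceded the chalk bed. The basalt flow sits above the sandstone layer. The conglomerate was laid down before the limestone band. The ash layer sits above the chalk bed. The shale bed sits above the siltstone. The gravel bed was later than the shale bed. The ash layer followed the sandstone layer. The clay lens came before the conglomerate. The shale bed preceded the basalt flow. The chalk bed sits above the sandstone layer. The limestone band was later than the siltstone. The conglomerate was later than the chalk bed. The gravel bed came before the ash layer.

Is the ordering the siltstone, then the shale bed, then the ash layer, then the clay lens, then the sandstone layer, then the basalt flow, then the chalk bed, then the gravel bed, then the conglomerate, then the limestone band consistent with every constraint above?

no

The constraints require the chalk bed before the ash layer, but in the proposed sequence the ash layer appears ahead of the chalk bed. That one violation is enough.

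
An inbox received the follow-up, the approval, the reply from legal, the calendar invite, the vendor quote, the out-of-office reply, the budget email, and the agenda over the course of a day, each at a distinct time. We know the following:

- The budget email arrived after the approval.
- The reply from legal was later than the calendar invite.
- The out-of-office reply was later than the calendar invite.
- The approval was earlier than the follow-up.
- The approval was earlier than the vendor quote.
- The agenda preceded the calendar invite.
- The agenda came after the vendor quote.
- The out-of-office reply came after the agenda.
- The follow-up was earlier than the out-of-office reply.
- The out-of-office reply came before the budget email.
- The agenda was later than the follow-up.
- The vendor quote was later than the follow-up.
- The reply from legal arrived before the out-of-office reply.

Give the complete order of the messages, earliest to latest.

The constraints fix every adjacent pair, so only one ordering works:
the approval → the follow-up → the vendor quote → the agenda → the calendar invite → the reply from legal → the out-of-office reply → the budget email.

the approval, the follow-up, the vendor quote, the agenda, the calendar invite, the reply from legal, the out-of-office reply, the budget email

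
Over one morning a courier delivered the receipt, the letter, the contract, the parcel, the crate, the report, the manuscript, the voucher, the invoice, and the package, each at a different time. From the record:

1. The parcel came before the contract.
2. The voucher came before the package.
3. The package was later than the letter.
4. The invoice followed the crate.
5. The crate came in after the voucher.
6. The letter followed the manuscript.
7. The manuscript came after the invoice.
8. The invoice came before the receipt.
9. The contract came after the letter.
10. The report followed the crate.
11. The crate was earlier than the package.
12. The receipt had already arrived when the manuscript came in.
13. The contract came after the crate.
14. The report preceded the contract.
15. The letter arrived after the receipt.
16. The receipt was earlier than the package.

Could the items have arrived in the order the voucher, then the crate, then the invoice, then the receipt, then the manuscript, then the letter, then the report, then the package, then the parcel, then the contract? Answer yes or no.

yes

Check each stated constraint against the proposed order — e.g. the voucher is ahead of the package; the crate is ahead of the contract. Every pair is in the required order; nothing is violated.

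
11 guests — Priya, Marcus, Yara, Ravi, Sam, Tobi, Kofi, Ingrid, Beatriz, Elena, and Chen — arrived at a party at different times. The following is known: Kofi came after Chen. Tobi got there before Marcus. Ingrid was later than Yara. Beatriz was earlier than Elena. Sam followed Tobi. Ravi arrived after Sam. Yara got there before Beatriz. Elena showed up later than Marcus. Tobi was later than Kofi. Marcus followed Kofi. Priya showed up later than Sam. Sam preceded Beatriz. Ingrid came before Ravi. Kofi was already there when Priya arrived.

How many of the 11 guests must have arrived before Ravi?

Directly stated before Ravi: Ingrid and Sam.
Chen reaches Ravi via Chen → Kofi → Tobi → Sam → Ravi.
Kofi reaches Ravi via Kofi → Tobi → Sam → Ravi.
Tobi reaches Ravi via Tobi → Sam → Ravi.
Likewise Yara reaches Ravi by chaining the stated constraints.
No chain forces Beatriz (or any of the others) ahead of Ravi.
That's Chen, Ingrid, Kofi, Sam, Tobi, and Yara — 6 in all.

6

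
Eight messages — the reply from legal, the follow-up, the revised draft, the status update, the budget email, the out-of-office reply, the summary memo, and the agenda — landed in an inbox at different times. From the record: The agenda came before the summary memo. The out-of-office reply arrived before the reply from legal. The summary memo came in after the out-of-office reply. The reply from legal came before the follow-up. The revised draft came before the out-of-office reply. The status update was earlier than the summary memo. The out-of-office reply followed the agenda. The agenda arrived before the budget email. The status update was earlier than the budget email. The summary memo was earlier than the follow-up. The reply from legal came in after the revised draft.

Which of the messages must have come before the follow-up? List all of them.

the agenda, the out-of-office reply, the reply from legal, the revised draft, the status update, the summary memo

Directly stated before the follow-up: the reply from legal and the summary memo.
The agenda reaches the follow-up via the agenda → the summary memo → the follow-up.
The out-of-office reply reaches the follow-up via the out-of-office reply → the summary memo → the follow-up.
The revised draft reaches the follow-up via the revised draft → the reply from legal → the follow-up.
Likewise the status update reaches the follow-up by chaining the stated constraints.
No chain forces the budget email ahead of the follow-up.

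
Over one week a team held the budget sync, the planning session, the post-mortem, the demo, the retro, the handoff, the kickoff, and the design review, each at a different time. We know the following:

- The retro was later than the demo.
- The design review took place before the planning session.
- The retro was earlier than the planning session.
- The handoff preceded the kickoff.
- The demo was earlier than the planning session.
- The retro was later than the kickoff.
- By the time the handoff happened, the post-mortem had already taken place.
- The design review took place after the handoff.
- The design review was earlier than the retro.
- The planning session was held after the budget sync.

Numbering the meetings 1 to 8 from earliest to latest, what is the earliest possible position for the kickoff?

3

The handoff and the post-mortem must both come before the kickoff — 2 forced predecessors.
Nothing else is forced ahead of the kickoff, so its earliest slot is position 2 + 1 = 3.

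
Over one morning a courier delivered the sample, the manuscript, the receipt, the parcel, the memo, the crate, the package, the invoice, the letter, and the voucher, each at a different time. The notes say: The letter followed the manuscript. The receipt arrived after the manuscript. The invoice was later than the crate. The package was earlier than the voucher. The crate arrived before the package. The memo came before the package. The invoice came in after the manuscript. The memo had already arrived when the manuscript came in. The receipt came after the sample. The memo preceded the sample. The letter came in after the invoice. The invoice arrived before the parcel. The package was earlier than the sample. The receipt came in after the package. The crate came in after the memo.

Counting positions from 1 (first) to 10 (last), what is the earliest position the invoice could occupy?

4

The crate, the manuscript, and the memo must all come before the invoice — 3 forced predecessors.
Nothing else is forced ahead of the invoice, so its earliest slot is position 3 + 1 = 4.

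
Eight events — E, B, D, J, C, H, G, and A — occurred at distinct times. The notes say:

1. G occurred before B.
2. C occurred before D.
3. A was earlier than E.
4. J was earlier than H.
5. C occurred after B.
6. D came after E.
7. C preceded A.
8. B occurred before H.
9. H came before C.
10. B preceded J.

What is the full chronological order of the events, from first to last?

G, B, J, H, C, A, E, D

The constraints fix every adjacent pair, so only one ordering works:
G → B → J → H → C → A → E → D.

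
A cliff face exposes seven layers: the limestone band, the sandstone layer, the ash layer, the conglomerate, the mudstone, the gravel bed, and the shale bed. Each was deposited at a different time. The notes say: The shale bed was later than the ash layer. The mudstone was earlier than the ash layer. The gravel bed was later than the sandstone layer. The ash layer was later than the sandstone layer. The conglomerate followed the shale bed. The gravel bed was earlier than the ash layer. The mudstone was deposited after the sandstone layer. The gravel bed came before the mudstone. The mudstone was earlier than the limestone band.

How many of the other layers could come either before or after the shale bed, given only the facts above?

1

Forced before the shale bed: the ash layer, the gravel bed, the mudstone, and the sandstone layer; forced after the shale bed: the conglomerate.
That leaves the limestone band with no forced order relative to the shale bed — 1.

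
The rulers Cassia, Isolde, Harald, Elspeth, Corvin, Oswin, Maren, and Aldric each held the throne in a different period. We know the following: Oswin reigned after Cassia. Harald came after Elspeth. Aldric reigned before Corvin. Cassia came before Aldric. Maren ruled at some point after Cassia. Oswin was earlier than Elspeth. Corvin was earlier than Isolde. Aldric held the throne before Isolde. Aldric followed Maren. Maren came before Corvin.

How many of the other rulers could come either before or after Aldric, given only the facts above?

3

Forced before Aldric: Cassia and Maren; forced after Aldric: Corvin and Isolde.
That leaves Elspeth, Harald, and Oswin with no forced order relative to Aldric — 3.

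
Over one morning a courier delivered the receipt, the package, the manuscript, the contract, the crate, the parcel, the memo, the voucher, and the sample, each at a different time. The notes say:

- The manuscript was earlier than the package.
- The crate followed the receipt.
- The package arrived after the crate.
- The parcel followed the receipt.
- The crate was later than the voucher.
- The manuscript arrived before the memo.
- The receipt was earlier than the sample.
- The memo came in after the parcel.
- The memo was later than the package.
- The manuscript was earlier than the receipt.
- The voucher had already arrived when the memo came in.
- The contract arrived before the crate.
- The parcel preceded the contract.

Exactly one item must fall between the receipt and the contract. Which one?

the parcel

Tracing the constraints gives the receipt → the parcel → the contract, so the parcel sits after the receipt and before the contract.
No other item is forced both after the receipt and before the contract.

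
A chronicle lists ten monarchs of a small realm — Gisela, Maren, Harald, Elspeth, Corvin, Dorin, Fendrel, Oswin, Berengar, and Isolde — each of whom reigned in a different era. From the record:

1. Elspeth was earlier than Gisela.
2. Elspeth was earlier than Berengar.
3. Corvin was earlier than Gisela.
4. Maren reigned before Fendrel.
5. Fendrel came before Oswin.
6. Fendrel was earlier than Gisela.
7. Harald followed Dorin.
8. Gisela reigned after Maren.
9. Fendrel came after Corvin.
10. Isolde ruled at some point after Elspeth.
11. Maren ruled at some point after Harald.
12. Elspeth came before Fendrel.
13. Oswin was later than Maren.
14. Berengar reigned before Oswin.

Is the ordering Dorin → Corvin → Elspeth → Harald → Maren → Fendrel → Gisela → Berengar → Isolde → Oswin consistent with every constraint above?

Check each stated constraint against the proposed order — e.g. Elspeth is ahead of Berengar; Elspeth is ahead of Isolde. Every pair is in the required order; nothing is violated.

yes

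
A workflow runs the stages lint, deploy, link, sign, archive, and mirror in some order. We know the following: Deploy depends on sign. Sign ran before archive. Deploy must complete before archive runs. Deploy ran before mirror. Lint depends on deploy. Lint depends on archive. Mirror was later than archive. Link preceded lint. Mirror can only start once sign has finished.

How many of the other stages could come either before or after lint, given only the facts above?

1

Forced before lint: archive, deploy, link, and sign.
That leaves mirror with no forced order relative to lint — 1.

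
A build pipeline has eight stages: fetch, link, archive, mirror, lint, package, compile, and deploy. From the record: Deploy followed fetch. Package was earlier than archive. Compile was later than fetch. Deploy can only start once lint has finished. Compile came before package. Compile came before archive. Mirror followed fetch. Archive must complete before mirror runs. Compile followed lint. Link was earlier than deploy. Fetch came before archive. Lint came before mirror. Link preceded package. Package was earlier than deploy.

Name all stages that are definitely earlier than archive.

Directly stated before archive: compile, fetch, and package.
Link reaches archive via link → package → archive.
Lint reaches archive via lint → compile → archive.
No chain forces deploy (or any of the others) ahead of archive.

compile, fetch, link, lint, package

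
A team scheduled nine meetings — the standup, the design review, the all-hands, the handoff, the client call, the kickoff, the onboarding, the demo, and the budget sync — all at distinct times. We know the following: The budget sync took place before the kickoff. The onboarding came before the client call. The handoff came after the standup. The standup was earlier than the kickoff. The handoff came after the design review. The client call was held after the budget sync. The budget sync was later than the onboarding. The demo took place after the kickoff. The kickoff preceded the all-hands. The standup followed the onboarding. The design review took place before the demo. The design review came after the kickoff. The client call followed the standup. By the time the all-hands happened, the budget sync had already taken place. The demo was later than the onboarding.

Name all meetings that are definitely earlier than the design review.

the budget sync, the kickoff, the onboarding, the standup

Directly stated before the design review: the kickoff.
The budget sync reaches the design review via the budget sync → the kickoff → the design review.
The onboarding reaches the design review via the onboarding → the standup → the kickoff → the design review.
The standup reaches the design review via the standup → the kickoff → the design review.
No chain forces the client call (or any of the others) ahead of the design review.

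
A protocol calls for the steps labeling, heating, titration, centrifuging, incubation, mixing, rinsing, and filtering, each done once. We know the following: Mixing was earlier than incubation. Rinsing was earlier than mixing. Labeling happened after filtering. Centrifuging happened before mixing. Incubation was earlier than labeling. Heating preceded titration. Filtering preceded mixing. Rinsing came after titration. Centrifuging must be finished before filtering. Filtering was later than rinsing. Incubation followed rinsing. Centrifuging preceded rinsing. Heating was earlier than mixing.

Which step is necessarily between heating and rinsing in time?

titration

Tracing the constraints gives heating → titration → rinsing, so titration sits after heating and before rinsing.
No other step is forced both after heating and before rinsing.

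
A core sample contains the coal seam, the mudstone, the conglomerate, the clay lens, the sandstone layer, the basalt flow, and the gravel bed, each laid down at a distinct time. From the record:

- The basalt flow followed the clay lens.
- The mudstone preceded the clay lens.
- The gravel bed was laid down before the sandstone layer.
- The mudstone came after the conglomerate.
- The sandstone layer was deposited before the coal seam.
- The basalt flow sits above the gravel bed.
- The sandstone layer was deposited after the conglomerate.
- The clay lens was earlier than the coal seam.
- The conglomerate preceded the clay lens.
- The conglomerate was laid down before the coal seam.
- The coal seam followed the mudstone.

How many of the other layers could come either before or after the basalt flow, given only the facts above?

Forced before the basalt flow: the clay lens, the conglomerate, the gravel bed, and the mudstone.
That leaves the coal seam and the sandstone layer with no forced order relative to the basalt flow — 2.

2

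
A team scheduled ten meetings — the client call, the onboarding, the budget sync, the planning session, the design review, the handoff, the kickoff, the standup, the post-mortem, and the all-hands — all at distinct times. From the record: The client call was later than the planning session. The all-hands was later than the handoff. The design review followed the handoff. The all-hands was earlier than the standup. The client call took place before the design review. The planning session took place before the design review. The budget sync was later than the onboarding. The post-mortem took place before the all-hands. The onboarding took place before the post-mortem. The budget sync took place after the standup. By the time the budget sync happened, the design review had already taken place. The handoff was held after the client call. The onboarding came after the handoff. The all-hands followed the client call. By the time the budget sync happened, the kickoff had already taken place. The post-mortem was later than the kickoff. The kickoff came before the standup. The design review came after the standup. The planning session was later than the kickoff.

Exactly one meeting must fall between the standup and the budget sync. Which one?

the design review

Tracing the constraints gives the standup → the design review → the budget sync, so the design review sits after the standup and before the budget sync.
No other meeting is forced both after the standup and before the budget sync.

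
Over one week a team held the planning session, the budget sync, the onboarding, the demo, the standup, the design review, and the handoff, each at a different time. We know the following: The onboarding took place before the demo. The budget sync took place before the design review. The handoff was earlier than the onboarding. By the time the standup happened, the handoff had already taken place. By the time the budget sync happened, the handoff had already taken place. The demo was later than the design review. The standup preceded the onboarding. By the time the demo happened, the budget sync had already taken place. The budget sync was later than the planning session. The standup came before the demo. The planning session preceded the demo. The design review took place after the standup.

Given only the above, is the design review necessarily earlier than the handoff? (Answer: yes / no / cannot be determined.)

Tracing the constraints gives the handoff → the standup → the design review, so the handoff must come before the design review.
That means the design review cannot be before the handoff.

no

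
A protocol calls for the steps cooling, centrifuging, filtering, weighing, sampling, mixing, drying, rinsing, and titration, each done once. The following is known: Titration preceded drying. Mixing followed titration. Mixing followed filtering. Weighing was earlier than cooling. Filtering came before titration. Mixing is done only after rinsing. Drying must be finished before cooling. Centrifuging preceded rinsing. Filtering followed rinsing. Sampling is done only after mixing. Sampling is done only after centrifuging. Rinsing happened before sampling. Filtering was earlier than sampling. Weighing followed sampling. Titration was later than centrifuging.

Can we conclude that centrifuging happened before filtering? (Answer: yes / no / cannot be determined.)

yes

Chain the constraints: centrifuging → rinsing → filtering. Each link is directly stated, so centrifuging comes before filtering.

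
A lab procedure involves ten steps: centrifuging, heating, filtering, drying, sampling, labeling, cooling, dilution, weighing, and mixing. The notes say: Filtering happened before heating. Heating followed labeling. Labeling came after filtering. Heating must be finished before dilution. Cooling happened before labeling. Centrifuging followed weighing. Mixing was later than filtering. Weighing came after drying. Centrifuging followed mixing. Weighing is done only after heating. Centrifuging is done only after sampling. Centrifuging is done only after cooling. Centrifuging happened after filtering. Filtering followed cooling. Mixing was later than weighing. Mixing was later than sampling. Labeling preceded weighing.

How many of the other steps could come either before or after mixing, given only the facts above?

Forced before mixing: cooling, drying, filtering, heating, labeling, sampling, and weighing; forced after mixing: centrifuging.
That leaves dilution with no forced order relative to mixing — 1.

1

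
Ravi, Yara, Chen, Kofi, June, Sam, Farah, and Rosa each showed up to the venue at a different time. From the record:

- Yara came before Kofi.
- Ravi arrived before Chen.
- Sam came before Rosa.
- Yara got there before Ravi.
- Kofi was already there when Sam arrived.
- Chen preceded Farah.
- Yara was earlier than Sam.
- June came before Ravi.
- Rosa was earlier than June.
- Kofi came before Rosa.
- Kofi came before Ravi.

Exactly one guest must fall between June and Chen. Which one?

Tracing the constraints gives June → Ravi → Chen, so Ravi sits after June and before Chen.
No other guest is forced both after June and before Chen.

Ravi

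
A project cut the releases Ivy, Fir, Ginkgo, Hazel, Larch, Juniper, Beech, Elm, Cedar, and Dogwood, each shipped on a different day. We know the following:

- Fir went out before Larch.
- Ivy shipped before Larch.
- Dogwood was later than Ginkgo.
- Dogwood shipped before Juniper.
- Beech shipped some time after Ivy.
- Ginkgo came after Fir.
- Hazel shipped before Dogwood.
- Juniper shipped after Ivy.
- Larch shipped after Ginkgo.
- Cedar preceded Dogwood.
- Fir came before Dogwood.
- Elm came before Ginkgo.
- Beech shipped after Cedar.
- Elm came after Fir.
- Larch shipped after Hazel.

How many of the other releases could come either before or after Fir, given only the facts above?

Forced after Fir: Dogwood, Elm, Ginkgo, Juniper, and Larch.
That leaves Beech, Cedar, Hazel, and Ivy with no forced order relative to Fir — 4.

4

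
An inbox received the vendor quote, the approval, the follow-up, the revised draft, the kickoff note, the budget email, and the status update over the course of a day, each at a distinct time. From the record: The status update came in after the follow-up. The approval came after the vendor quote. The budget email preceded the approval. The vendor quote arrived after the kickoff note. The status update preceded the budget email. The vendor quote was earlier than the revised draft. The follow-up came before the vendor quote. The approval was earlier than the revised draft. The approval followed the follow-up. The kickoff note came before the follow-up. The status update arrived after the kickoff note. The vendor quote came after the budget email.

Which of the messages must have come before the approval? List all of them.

the budget email, the follow-up, the kickoff note, the status update, the vendor quote

Directly stated before the approval: the budget email, the follow-up, and the vendor quote.
The kickoff note reaches the approval via the kickoff note → the vendor quote → the approval.
The status update reaches the approval via the status update → the budget email → the approval.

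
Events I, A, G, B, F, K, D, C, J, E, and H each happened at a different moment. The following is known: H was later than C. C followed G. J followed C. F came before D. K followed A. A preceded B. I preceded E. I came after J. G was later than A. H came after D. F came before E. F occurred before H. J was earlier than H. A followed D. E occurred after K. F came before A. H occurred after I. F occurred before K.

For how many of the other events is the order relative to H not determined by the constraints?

Forced before H: A, C, D, F, G, I, and J.
That leaves B, E, and K with no forced order relative to H — 3.

3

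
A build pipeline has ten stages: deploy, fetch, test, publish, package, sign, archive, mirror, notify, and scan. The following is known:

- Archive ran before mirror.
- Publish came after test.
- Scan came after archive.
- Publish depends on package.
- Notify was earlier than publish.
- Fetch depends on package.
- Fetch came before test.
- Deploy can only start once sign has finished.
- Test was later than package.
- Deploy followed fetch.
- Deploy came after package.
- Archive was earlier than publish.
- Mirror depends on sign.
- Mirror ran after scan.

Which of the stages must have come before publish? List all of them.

Directly stated before publish: archive, notify, package, and test.
Fetch reaches publish via fetch → test → publish.
No chain forces deploy (or any of the others) ahead of publish.

archive, fetch, notify, package, test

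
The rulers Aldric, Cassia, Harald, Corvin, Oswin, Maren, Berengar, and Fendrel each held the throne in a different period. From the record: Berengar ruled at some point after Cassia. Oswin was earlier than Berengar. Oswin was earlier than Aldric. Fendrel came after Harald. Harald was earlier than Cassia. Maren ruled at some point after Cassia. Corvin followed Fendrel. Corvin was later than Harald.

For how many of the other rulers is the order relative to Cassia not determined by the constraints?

4

Forced before Cassia: Harald; forced after Cassia: Berengar and Maren.
That leaves Aldric, Corvin, Fendrel, and Oswin with no forced order relative to Cassia — 4.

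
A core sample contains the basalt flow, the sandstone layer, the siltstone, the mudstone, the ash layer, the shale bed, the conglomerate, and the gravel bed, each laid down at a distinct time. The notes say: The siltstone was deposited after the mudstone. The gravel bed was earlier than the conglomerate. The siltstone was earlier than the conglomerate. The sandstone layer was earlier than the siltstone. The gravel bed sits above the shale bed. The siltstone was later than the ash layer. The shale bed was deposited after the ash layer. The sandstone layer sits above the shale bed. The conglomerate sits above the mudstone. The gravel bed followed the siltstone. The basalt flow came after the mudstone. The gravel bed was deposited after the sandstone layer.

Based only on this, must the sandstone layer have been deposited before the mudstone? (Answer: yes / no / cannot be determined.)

cannot be determined

No chain of stated constraints runs from the sandstone layer to the mudstone, and none runs from the mudstone to the sandstone layer either.
So the relative order of the sandstone layer and the mudstone is not fixed by the given facts.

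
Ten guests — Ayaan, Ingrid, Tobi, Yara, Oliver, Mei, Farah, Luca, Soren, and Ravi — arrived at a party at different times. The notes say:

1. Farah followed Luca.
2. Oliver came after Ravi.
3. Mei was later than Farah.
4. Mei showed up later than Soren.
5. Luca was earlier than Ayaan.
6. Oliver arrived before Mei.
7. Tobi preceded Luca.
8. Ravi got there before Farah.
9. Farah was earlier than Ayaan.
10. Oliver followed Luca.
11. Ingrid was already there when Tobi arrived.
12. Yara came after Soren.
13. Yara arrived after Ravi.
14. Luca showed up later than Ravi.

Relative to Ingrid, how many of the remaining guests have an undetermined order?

Forced after Ingrid: Ayaan, Farah, Luca, Mei, Oliver, and Tobi.
That leaves Ravi, Soren, and Yara with no forced order relative to Ingrid — 3.

3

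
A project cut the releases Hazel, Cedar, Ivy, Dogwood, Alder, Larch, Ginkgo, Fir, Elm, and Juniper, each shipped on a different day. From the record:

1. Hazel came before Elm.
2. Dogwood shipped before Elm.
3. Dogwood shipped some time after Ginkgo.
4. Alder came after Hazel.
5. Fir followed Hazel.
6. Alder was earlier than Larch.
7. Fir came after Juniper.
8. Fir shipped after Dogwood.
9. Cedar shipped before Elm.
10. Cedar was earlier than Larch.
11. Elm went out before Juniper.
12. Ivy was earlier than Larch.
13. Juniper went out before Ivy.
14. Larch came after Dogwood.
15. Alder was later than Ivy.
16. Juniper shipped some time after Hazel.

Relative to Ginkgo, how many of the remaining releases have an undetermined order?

Forced after Ginkgo: Alder, Dogwood, Elm, Fir, Ivy, Juniper, and Larch.
That leaves Cedar and Hazel with no forced order relative to Ginkgo — 2.

2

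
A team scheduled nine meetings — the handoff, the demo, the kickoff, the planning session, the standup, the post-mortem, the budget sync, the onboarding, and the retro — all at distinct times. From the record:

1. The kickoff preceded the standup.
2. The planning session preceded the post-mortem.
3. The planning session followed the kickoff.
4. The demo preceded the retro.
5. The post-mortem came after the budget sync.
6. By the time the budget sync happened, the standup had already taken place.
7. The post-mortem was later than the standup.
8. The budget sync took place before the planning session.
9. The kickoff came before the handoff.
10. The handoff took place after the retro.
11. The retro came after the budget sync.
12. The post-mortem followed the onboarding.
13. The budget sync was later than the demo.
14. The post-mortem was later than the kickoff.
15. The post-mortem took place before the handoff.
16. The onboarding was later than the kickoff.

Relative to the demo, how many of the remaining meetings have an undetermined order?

Forced after the demo: the budget sync, the handoff, the planning session, the post-mortem, and the retro.
That leaves the kickoff, the onboarding, and the standup with no forced order relative to the demo — 3.

3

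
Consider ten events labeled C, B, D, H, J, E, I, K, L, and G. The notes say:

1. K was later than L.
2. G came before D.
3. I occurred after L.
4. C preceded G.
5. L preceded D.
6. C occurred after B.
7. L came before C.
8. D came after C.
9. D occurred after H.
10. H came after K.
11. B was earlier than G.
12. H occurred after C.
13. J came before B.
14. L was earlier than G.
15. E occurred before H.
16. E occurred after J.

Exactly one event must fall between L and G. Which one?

C

Tracing the constraints gives L → C → G, so C sits after L and before G.
No other event is forced both after L and before G.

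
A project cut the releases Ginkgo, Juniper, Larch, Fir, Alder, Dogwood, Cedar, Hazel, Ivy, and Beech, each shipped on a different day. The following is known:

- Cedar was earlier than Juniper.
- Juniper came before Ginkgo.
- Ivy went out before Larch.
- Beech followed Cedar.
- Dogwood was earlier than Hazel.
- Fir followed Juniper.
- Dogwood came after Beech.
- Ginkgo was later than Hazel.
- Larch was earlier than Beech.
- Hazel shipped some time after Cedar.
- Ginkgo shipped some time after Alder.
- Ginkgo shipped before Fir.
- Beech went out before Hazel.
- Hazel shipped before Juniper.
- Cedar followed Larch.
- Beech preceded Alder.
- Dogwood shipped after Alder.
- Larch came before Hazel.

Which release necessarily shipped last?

Fir

Every other release has a chain of constraints placing it before Fir, so Fir is last.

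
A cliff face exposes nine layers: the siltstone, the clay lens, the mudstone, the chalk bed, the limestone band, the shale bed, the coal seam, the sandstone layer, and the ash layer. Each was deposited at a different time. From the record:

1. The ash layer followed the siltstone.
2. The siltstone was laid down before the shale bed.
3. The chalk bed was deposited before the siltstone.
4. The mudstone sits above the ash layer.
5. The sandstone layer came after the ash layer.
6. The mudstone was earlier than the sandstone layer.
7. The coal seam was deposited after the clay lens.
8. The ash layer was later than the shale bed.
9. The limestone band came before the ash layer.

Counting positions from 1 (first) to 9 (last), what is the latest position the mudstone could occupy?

8

The mudstone must come before the sandstone layer — 1 layer forced after it.
Everything else can be placed before the mudstone in some valid order, so the mudstone can sit as late as position 9 − 1 = 8.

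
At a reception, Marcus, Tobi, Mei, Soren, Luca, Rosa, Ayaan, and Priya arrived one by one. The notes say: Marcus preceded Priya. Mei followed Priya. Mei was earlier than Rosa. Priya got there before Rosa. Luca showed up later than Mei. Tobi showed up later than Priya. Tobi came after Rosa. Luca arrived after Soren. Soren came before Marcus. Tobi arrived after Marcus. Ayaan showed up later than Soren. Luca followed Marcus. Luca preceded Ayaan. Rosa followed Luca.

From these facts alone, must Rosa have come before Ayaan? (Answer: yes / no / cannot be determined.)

cannot be determined

No chain of stated constraints runs from Rosa to Ayaan, and none runs from Ayaan to Rosa either.
So the relative order of Rosa and Ayaan is not fixed by the given facts.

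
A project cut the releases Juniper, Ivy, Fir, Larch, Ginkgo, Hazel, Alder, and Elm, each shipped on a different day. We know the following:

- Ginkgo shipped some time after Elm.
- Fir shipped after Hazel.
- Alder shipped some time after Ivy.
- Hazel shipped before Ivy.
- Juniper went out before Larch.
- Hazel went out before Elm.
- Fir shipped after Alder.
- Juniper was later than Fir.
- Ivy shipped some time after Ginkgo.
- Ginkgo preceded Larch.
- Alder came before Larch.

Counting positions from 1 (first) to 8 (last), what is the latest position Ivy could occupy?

Ivy must come before Alder, Fir, Juniper, and Larch — 4 releases forced after it.
Everything else can be placed before Ivy in some valid order, so Ivy can sit as late as position 8 − 4 = 4.

4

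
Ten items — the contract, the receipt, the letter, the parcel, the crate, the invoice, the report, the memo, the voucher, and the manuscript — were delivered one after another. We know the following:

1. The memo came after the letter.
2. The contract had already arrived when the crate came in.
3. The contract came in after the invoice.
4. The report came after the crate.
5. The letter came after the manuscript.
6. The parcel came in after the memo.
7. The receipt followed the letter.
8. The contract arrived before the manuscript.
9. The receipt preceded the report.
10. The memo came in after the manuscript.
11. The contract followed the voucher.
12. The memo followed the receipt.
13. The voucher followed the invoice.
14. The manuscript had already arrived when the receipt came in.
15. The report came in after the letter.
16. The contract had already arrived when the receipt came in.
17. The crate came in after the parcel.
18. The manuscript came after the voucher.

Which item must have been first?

the invoice

The invoice has a chain of constraints placing it before every other item, so the invoice must be first.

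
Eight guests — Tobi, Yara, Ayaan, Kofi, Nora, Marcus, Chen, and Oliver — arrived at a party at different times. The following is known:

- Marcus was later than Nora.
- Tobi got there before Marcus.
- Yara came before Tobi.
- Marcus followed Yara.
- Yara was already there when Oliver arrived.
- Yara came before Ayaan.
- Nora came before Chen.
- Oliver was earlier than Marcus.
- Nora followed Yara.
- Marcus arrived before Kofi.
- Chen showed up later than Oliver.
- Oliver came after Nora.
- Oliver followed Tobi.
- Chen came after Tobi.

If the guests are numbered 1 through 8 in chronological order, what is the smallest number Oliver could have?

4

Nora, Tobi, and Yara must all come before Oliver — 3 forced predecessors.
Nothing else is forced ahead of Oliver, so their earliest slot is position 3 + 1 = 4.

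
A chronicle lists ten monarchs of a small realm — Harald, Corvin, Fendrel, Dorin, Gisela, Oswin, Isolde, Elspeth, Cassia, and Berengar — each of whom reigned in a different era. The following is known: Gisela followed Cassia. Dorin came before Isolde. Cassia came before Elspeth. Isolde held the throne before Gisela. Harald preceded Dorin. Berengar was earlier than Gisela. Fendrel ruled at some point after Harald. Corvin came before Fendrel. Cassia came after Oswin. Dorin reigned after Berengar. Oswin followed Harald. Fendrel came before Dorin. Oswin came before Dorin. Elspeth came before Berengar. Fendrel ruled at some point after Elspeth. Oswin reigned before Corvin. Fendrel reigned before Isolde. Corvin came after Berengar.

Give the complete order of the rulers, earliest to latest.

Harald, Oswin, Cassia, Elspeth, Berengar, Corvin, Fendrel, Dorin, Isolde, Gisela

The constraints fix every adjacent pair, so only one ordering works:
Harald → Oswin → Cassia → Elspeth → Berengar → Corvin → Fendrel → Dorin → Isolde → Gisela.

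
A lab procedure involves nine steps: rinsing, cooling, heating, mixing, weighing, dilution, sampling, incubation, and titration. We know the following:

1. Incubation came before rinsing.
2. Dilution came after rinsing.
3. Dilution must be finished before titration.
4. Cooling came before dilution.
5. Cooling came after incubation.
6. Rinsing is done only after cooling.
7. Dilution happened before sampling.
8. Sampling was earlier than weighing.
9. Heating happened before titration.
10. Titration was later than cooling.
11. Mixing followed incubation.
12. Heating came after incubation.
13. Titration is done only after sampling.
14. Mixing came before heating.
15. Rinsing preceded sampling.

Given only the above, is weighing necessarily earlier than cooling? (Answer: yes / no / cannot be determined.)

Tracing the constraints gives cooling → dilution → sampling → weighing, so cooling must come before weighing.
That means weighing cannot be before cooling.

no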